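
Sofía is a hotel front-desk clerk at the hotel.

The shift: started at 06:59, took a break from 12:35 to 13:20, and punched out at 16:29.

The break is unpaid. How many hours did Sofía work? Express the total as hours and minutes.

8 h 45 min

The shift: 06:59–16:29 = 9 h 30 min; less 45 min break → 8 h 45 min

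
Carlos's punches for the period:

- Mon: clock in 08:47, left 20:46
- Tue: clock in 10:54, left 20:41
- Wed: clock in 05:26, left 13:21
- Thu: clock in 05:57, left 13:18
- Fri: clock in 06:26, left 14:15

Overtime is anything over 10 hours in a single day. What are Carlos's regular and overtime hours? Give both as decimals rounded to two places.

Regular 42.87 hours, overtime 1.98 hours

Mon: 08:47–20:46 = 11 h 59 min
Tue: 10:54–20:41 = 9 h 47 min
Wed: 05:26–13:21 = 7 h 55 min
Thu: 05:57–13:18 = 7 h 21 min
Fri: 06:26–14:15 = 7 h 49 min
Mon reg 10 h 0 min / OT 1 h 59 min; Tue reg 9 h 47 min / OT 0 h 0 min; Wed reg 7 h 55 min / OT 0 h 0 min; Thu reg 7 h 21 min / OT 0 h 0 min; Fri reg 7 h 49 min / OT 0 h 0 min.
Totals: regular 42 h 52 min, overtime 1 h 59 min.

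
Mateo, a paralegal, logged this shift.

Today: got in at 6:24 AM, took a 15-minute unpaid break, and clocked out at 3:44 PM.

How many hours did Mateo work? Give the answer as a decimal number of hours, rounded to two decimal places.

Today: 6:24 AM–3:44 PM = 9 h 20 min; less 15 min break → 9 h 5 min

9.08 hours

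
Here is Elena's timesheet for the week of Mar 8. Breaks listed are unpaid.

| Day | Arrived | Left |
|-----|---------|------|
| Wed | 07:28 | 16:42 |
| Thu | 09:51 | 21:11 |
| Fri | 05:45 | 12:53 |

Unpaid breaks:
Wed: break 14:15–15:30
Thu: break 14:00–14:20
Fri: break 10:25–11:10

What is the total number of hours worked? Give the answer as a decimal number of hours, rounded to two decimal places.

25.37 hours

Wed: 07:28–16:42 = 9 h 14 min; less 75 min break → 7 h 59 min
Thu: 09:51–21:11 = 11 h 20 min; less 20 min break → 11 h 0 min
Fri: 05:45–12:53 = 7 h 8 min; less 45 min break → 6 h 23 min
Total: 7 h 59 min + 11 h 0 min + 6 h 23 min = 25 h 22 min.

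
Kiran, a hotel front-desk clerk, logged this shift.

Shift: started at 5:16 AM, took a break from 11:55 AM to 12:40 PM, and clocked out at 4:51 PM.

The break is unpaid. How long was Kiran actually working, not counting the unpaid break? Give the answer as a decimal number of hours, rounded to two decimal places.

Shift: 5:16 AM–4:51 PM = 11 h 35 min; less 45 min break → 10 h 50 min

10.83 hours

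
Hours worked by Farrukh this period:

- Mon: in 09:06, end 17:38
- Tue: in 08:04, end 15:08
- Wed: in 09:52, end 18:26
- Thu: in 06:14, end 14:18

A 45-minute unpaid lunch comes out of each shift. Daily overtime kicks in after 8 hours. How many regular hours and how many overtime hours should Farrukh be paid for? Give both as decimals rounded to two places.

Regular 29.23 hours, overtime 0.00 hours

Mon: 09:06–17:38 = 8 h 32 min; less 45 min break → 7 h 47 min
Tue: 08:04–15:08 = 7 h 4 min; less 45 min break → 6 h 19 min
Wed: 09:52–18:26 = 8 h 34 min; less 45 min break → 7 h 49 min
Thu: 06:14–14:18 = 8 h 4 min; less 45 min break → 7 h 19 min
Mon reg 7 h 47 min / OT 0 h 0 min; Tue reg 6 h 19 min / OT 0 h 0 min; Wed reg 7 h 49 min / OT 0 h 0 min; Thu reg 7 h 19 min / OT 0 h 0 min.
Totals: regular 29 h 14 min, overtime 0 h 0 min.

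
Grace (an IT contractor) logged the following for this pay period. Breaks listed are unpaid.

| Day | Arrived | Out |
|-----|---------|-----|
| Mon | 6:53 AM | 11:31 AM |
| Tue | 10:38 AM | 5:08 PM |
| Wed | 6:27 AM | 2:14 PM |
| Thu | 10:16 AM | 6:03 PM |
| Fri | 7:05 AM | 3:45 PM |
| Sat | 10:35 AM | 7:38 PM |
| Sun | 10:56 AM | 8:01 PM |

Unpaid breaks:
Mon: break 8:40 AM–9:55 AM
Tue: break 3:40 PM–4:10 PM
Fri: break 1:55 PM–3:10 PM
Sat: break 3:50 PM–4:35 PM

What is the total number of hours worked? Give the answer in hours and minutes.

Mon: 6:53 AM–11:31 AM = 4 h 38 min; less 75 min break → 3 h 23 min
Tue: 10:38 AM–5:08 PM = 6 h 30 min; less 30 min break → 6 h 0 min
Wed: 6:27 AM–2:14 PM = 7 h 47 min
Thu: 10:16 AM–6:03 PM = 7 h 47 min
Fri: 7:05 AM–3:45 PM = 8 h 40 min; less 75 min break → 7 h 25 min
Sat: 10:35 AM–7:38 PM = 9 h 3 min; less 45 min break → 8 h 18 min
Sun: 10:56 AM–8:01 PM = 9 h 5 min
Total: 3 h 23 min + 6 h 0 min + 7 h 47 min + 7 h 47 min + 7 h 25 min + 8 h 18 min + 9 h 5 min = 49 h 45 min.

49 h 45 min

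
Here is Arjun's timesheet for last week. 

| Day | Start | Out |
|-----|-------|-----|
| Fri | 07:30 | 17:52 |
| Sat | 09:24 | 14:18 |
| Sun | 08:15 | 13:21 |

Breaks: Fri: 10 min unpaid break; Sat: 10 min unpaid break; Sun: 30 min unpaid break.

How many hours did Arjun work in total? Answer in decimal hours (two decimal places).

19.53 hours

Fri: 07:30–17:52 = 10 h 22 min; less 10 min break → 10 h 12 min
Sat: 09:24–14:18 = 4 h 54 min; less 10 min break → 4 h 44 min
Sun: 08:15–13:21 = 5 h 6 min; less 30 min break → 4 h 36 min
Total: 10 h 12 min + 4 h 44 min + 4 h 36 min = 19 h 32 min.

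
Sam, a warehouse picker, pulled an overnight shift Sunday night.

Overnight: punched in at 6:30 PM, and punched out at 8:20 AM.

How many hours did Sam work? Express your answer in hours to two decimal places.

13.83 hours

Overnight: 6:30 PM → midnight = 5 h 30 min; midnight → 8:20 AM = 8 h 20 min; span 13 h 50 min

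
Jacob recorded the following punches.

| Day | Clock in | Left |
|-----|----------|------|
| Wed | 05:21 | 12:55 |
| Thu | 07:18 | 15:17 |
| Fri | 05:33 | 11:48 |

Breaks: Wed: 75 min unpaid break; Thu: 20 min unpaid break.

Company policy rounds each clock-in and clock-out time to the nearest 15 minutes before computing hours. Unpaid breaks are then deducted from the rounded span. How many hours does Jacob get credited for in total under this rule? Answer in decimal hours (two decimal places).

20.42 hours

Wed: in 05:21→05:15, out 12:55→13:00; 7 h 45 min − 75 min = 6 h 30 min
Thu: in 07:18→07:15, out 15:17→15:15; 8 h 0 min − 20 min = 7 h 40 min
Fri: in 05:33→05:30, out 11:48→11:45; 6 h 15 min
Total credited: 20 h 25 min.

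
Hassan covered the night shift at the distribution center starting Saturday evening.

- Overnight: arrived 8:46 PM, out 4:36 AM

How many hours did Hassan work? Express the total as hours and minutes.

7 h 50 min

Overnight: 8:46 PM → midnight = 3 h 14 min; midnight → 4:36 AM = 4 h 36 min; span 7 h 50 min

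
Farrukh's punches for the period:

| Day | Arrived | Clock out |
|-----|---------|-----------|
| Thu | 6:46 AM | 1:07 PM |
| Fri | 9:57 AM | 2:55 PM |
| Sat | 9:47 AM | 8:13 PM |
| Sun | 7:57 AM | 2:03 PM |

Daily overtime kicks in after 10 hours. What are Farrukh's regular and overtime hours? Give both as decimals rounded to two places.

Thu: 6:46 AM–1:07 PM = 6 h 21 min
Fri: 9:57 AM–2:55 PM = 4 h 58 min
Sat: 9:47 AM–8:13 PM = 10 h 26 min
Sun: 7:57 AM–2:03 PM = 6 h 6 min
Thu reg 6 h 21 min / OT 0 h 0 min; Fri reg 4 h 58 min / OT 0 h 0 min; Sat reg 10 h 0 min / OT 0 h 26 min; Sun reg 6 h 6 min / OT 0 h 0 min.
Totals: regular 27 h 25 min, overtime 0 h 26 min.

Regular 27.42 hours, overtime 0.43 hours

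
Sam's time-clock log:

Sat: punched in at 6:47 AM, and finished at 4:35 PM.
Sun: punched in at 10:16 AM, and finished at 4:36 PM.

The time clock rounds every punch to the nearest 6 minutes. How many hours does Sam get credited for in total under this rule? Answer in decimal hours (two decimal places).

Sat: in 6:47 AM→6:48 AM, out 4:35 PM→4:36 PM; 9 h 48 min
Sun: in 10:16 AM→10:18 AM, out 4:36 PM→4:36 PM; 6 h 18 min
Total credited: 16 h 6 min.

16.10 hours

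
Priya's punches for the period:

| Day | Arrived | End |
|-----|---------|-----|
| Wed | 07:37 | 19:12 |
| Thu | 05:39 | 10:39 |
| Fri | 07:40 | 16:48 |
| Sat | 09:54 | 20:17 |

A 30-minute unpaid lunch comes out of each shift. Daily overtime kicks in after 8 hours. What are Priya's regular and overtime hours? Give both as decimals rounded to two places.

Wed: 07:37–19:12 = 11 h 35 min; less 30 min break → 11 h 5 min
Thu: 05:39–10:39 = 5 h 0 min; less 30 min break → 4 h 30 min
Fri: 07:40–16:48 = 9 h 8 min; less 30 min break → 8 h 38 min
Sat: 09:54–20:17 = 10 h 23 min; less 30 min break → 9 h 53 min
Wed reg 8 h 0 min / OT 3 h 5 min; Thu reg 4 h 30 min / OT 0 h 0 min; Fri reg 8 h 0 min / OT 0 h 38 min; Sat reg 8 h 0 min / OT 1 h 53 min.
Totals: regular 28 h 30 min, overtime 5 h 36 min.

Regular 28.50 hours, overtime 5.60 hours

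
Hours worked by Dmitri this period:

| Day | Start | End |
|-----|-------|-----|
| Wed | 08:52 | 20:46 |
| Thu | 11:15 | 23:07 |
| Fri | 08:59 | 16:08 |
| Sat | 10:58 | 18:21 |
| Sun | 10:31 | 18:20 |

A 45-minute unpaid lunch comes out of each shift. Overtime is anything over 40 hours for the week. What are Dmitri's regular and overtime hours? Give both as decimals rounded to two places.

Wed: 08:52–20:46 = 11 h 54 min; less 45 min break → 11 h 9 min
Thu: 11:15–23:07 = 11 h 52 min; less 45 min break → 11 h 7 min
Fri: 08:59–16:08 = 7 h 9 min; less 45 min break → 6 h 24 min
Sat: 10:58–18:21 = 7 h 23 min; less 45 min break → 6 h 38 min
Sun: 10:31–18:20 = 7 h 49 min; less 45 min break → 7 h 4 min
Total worked: 42 h 22 min = 42.37 h.
Threshold 40 h → overtime 2 h 22 min, regular 40 h 0 min.

Regular 40.00 hours, overtime 2.37 hours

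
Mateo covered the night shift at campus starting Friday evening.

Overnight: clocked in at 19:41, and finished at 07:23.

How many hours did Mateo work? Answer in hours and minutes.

Overnight: 19:41 → midnight = 4 h 19 min; midnight → 07:23 = 7 h 23 min; span 11 h 42 min

11 h 42 min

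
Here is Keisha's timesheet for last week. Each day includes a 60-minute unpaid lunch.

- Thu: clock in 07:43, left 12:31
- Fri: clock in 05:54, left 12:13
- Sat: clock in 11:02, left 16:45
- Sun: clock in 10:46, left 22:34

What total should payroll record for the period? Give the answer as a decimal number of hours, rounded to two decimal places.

24.63 hours

Thu: 07:43–12:31 = 4 h 48 min; less 60 min break → 3 h 48 min
Fri: 05:54–12:13 = 6 h 19 min; less 60 min break → 5 h 19 min
Sat: 11:02–16:45 = 5 h 43 min; less 60 min break → 4 h 43 min
Sun: 10:46–22:34 = 11 h 48 min; less 60 min break → 10 h 48 min
Total: 3 h 48 min + 5 h 19 min + 4 h 43 min + 10 h 48 min = 24 h 38 min.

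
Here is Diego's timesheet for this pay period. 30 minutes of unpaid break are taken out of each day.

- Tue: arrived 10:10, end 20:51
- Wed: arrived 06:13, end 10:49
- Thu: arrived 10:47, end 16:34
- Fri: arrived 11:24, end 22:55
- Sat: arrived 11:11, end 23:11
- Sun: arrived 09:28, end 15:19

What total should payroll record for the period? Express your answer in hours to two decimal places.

Tue: 10:10–20:51 = 10 h 41 min; less 30 min break → 10 h 11 min
Wed: 06:13–10:49 = 4 h 36 min; less 30 min break → 4 h 6 min
Thu: 10:47–16:34 = 5 h 47 min; less 30 min break → 5 h 17 min
Fri: 11:24–22:55 = 11 h 31 min; less 30 min break → 11 h 1 min
Sat: 11:11–23:11 = 12 h 0 min; less 30 min break → 11 h 30 min
Sun: 09:28–15:19 = 5 h 51 min; less 30 min break → 5 h 21 min
Total: 10 h 11 min + 4 h 6 min + 5 h 17 min + 11 h 1 min + 11 h 30 min + 5 h 21 min = 47 h 26 min.

47.43 hours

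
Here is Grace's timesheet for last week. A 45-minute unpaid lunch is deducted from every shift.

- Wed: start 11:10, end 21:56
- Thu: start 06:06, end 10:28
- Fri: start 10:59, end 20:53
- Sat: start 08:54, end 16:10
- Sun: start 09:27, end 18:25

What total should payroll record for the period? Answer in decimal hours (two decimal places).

Wed: 11:10–21:56 = 10 h 46 min; less 45 min break → 10 h 1 min
Thu: 06:06–10:28 = 4 h 22 min; less 45 min break → 3 h 37 min
Fri: 10:59–20:53 = 9 h 54 min; less 45 min break → 9 h 9 min
Sat: 08:54–16:10 = 7 h 16 min; less 45 min break → 6 h 31 min
Sun: 09:27–18:25 = 8 h 58 min; less 45 min break → 8 h 13 min
Total: 10 h 1 min + 3 h 37 min + 9 h 9 min + 6 h 31 min + 8 h 13 min = 37 h 31 min.

37.52 hours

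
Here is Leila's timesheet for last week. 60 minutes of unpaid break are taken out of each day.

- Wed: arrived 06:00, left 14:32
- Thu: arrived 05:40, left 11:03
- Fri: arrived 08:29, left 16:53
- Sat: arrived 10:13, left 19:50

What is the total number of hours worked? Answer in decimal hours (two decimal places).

Wed: 06:00–14:32 = 8 h 32 min; less 60 min break → 7 h 32 min
Thu: 05:40–11:03 = 5 h 23 min; less 60 min break → 4 h 23 min
Fri: 08:29–16:53 = 8 h 24 min; less 60 min break → 7 h 24 min
Sat: 10:13–19:50 = 9 h 37 min; less 60 min break → 8 h 37 min
Total: 7 h 32 min + 4 h 23 min + 7 h 24 min + 8 h 37 min = 27 h 56 min.

27.93 hours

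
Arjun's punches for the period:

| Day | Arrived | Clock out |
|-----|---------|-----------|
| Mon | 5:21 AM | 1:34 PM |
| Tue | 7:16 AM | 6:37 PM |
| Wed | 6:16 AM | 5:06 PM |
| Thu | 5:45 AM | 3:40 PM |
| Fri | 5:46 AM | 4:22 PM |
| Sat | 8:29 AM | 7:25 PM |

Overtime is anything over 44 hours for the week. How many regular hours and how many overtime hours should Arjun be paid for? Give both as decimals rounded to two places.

Regular 44.00 hours, overtime 17.85 hours

Mon: 5:21 AM–1:34 PM = 8 h 13 min
Tue: 7:16 AM–6:37 PM = 11 h 21 min
Wed: 6:16 AM–5:06 PM = 10 h 50 min
Thu: 5:45 AM–3:40 PM = 9 h 55 min
Fri: 5:46 AM–4:22 PM = 10 h 36 min
Sat: 8:29 AM–7:25 PM = 10 h 56 min
Total worked: 61 h 51 min = 61.85 h.
Threshold 44 h → overtime 17 h 51 min, regular 44 h 0 min.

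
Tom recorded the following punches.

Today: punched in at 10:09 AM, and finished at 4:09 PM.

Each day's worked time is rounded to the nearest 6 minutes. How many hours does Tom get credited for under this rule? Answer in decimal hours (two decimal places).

Today: 10:09 AM–4:09 PM = 6 h 0 min → rounds to 6 h 0 min

6.00 hours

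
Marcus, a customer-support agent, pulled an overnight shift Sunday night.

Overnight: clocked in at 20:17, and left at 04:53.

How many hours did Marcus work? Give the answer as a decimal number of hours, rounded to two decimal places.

8.60 hours

Overnight: 20:17 → midnight = 3 h 43 min; midnight → 04:53 = 4 h 53 min; span 8 h 36 min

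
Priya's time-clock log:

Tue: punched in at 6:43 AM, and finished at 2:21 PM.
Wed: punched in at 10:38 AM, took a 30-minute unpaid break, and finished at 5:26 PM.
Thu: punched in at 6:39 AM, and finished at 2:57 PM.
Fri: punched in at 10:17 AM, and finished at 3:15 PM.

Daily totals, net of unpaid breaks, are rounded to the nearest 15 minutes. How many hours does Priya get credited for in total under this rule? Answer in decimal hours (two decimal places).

27.25 hours

Tue: 6:43 AM–2:21 PM = 7 h 38 min → rounds to 7 h 45 min
Wed: 10:38 AM–5:26 PM = 6 h 48 min − 30 min = 6 h 18 min → rounds to 6 h 15 min
Thu: 6:39 AM–2:57 PM = 8 h 18 min → rounds to 8 h 15 min
Fri: 10:17 AM–3:15 PM = 4 h 58 min → rounds to 5 h 0 min
Total credited: 27 h 15 min.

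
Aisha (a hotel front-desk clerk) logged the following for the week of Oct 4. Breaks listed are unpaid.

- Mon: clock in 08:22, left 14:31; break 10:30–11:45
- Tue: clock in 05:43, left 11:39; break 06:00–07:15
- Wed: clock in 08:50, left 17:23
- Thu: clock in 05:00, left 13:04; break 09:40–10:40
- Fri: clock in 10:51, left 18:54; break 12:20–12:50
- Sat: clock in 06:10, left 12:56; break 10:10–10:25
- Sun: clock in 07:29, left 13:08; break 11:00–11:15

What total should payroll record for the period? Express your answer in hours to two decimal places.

44.67 hours

Mon: 08:22–14:31 = 6 h 9 min; less 75 min break → 4 h 54 min
Tue: 05:43–11:39 = 5 h 56 min; less 75 min break → 4 h 41 min
Wed: 08:50–17:23 = 8 h 33 min
Thu: 05:00–13:04 = 8 h 4 min; less 60 min break → 7 h 4 min
Fri: 10:51–18:54 = 8 h 3 min; less 30 min break → 7 h 33 min
Sat: 06:10–12:56 = 6 h 46 min; less 15 min break → 6 h 31 min
Sun: 07:29–13:08 = 5 h 39 min; less 15 min break → 5 h 24 min
Total: 4 h 54 min + 4 h 41 min + 8 h 33 min + 7 h 4 min + 7 h 33 min + 6 h 31 min + 5 h 24 min = 44 h 40 min.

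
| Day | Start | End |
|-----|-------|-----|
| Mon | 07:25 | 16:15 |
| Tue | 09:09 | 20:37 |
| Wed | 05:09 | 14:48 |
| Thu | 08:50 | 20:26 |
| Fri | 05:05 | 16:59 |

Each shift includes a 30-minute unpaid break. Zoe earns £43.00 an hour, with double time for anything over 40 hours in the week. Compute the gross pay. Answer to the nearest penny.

Mon: 07:25–16:15 = 8 h 50 min; less 30 min break → 8 h 20 min
Tue: 09:09–20:37 = 11 h 28 min; less 30 min break → 10 h 58 min
Wed: 05:09–14:48 = 9 h 39 min; less 30 min break → 9 h 9 min
Thu: 08:50–20:26 = 11 h 36 min; less 30 min break → 11 h 6 min
Fri: 05:05–16:59 = 11 h 54 min; less 30 min break → 11 h 24 min
Total worked: 50 h 57 min = 3057 min.
Regular 40 h 0 min = 2400 min at £43.00/h; overtime 10 h 57 min = 657 min at £86.00/h.
Pay = (2400 × £43.00 + 657 × £86.00) ÷ 60 = £2661.70.

£2661.70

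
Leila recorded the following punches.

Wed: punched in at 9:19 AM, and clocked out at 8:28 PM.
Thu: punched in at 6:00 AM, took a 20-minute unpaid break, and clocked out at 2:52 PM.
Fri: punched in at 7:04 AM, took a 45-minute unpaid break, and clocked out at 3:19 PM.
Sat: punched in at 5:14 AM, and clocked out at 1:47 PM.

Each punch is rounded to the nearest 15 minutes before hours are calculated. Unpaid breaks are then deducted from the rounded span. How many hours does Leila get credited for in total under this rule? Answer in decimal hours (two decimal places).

35.67 hours

Wed: in 9:19 AM→9:15 AM, out 8:28 PM→8:30 PM; 11 h 15 min
Thu: in 6:00 AM→6:00 AM, out 2:52 PM→2:45 PM; 8 h 45 min − 20 min = 8 h 25 min
Fri: in 7:04 AM→7:00 AM, out 3:19 PM→3:15 PM; 8 h 15 min − 45 min = 7 h 30 min
Sat: in 5:14 AM→5:15 AM, out 1:47 PM→1:45 PM; 8 h 30 min
Total credited: 35 h 40 min.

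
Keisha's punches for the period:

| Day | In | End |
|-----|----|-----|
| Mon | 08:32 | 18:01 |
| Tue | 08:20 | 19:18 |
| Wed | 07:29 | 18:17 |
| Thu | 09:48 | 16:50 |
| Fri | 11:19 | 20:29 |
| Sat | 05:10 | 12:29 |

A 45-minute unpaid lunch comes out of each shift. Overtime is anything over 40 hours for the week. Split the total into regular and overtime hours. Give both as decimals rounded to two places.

Mon: 08:32–18:01 = 9 h 29 min; less 45 min break → 8 h 44 min
Tue: 08:20–19:18 = 10 h 58 min; less 45 min break → 10 h 13 min
Wed: 07:29–18:17 = 10 h 48 min; less 45 min break → 10 h 3 min
Thu: 09:48–16:50 = 7 h 2 min; less 45 min break → 6 h 17 min
Fri: 11:19–20:29 = 9 h 10 min; less 45 min break → 8 h 25 min
Sat: 05:10–12:29 = 7 h 19 min; less 45 min break → 6 h 34 min
Total worked: 50 h 16 min = 50.27 h.
Threshold 40 h → overtime 10 h 16 min, regular 40 h 0 min.

Regular 40.00 hours, overtime 10.27 hours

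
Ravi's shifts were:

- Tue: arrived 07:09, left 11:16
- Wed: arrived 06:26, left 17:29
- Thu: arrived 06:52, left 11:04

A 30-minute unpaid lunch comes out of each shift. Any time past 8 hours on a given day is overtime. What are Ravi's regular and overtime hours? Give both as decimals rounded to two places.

Tue: 07:09–11:16 = 4 h 7 min; less 30 min break → 3 h 37 min
Wed: 06:26–17:29 = 11 h 3 min; less 30 min break → 10 h 33 min
Thu: 06:52–11:04 = 4 h 12 min; less 30 min break → 3 h 42 min
Tue reg 3 h 37 min / OT 0 h 0 min; Wed reg 8 h 0 min / OT 2 h 33 min; Thu reg 3 h 42 min / OT 0 h 0 min.
Totals: regular 15 h 19 min, overtime 2 h 33 min.

Regular 15.32 hours, overtime 2.55 hours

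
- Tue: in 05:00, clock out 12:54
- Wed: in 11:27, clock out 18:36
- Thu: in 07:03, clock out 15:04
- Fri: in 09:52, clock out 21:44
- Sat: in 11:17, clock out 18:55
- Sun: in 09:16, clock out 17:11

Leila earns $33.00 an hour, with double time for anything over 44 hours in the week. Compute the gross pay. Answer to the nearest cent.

$1879.90

Tue: 05:00–12:54 = 7 h 54 min
Wed: 11:27–18:36 = 7 h 9 min
Thu: 07:03–15:04 = 8 h 1 min
Fri: 09:52–21:44 = 11 h 52 min
Sat: 11:17–18:55 = 7 h 38 min
Sun: 09:16–17:11 = 7 h 55 min
Total worked: 50 h 29 min = 3029 min.
Regular 44 h 0 min = 2640 min at $33.00/h; overtime 6 h 29 min = 389 min at $66.00/h.
Pay = (2640 × $33.00 + 389 × $66.00) ÷ 60 = $1879.90.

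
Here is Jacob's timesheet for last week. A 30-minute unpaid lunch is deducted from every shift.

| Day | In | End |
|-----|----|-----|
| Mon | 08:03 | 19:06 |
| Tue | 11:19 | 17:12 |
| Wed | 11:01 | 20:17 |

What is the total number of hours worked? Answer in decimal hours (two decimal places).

24.70 hours

Mon: 08:03–19:06 = 11 h 3 min; less 30 min break → 10 h 33 min
Tue: 11:19–17:12 = 5 h 53 min; less 30 min break → 5 h 23 min
Wed: 11:01–20:17 = 9 h 16 min; less 30 min break → 8 h 46 min
Total: 10 h 33 min + 5 h 23 min + 8 h 46 min = 24 h 42 min.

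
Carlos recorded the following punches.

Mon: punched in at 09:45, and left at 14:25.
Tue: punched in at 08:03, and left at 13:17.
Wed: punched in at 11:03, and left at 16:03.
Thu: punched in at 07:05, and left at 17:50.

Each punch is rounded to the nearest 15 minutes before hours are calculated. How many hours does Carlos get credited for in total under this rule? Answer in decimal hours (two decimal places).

25.75 hours

Mon: in 09:45→09:45, out 14:25→14:30; 4 h 45 min
Tue: in 08:03→08:00, out 13:17→13:15; 5 h 15 min
Wed: in 11:03→11:00, out 16:03→16:00; 5 h 0 min
Thu: in 07:05→07:00, out 17:50→17:45; 10 h 45 min
Total credited: 25 h 45 min.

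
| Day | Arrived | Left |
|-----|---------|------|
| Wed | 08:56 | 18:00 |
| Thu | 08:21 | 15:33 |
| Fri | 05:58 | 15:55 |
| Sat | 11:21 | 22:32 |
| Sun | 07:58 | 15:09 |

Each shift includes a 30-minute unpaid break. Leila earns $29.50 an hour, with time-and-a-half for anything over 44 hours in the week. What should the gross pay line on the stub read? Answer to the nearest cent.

Wed: 08:56–18:00 = 9 h 4 min; less 30 min break → 8 h 34 min
Thu: 08:21–15:33 = 7 h 12 min; less 30 min break → 6 h 42 min
Fri: 05:58–15:55 = 9 h 57 min; less 30 min break → 9 h 27 min
Sat: 11:21–22:32 = 11 h 11 min; less 30 min break → 10 h 41 min
Sun: 07:58–15:09 = 7 h 11 min; less 30 min break → 6 h 41 min
Total worked: 42 h 5 min = 2525 min.
Regular 42 h 5 min = 2525 min at $29.50/h; overtime 0 h 0 min = 0 min at $44.25/h.
Pay = (2525 × $29.50 + 0 × $44.25) ÷ 60 = $1241.46.

$1241.46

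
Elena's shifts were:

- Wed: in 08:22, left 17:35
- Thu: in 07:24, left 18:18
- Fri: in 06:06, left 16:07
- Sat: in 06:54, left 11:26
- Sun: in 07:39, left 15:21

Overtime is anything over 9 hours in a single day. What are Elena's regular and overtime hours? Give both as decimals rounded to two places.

Regular 39.23 hours, overtime 3.13 hours

Wed: 08:22–17:35 = 9 h 13 min
Thu: 07:24–18:18 = 10 h 54 min
Fri: 06:06–16:07 = 10 h 1 min
Sat: 06:54–11:26 = 4 h 32 min
Sun: 07:39–15:21 = 7 h 42 min
Wed reg 9 h 0 min / OT 0 h 13 min; Thu reg 9 h 0 min / OT 1 h 54 min; Fri reg 9 h 0 min / OT 1 h 1 min; Sat reg 4 h 32 min / OT 0 h 0 min; Sun reg 7 h 42 min / OT 0 h 0 min.
Totals: regular 39 h 14 min, overtime 3 h 8 min.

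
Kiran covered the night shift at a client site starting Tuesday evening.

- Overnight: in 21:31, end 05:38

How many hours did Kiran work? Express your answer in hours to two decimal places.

8.12 hours

Overnight: 21:31 → midnight = 2 h 29 min; midnight → 05:38 = 5 h 38 min; span 8 h 7 min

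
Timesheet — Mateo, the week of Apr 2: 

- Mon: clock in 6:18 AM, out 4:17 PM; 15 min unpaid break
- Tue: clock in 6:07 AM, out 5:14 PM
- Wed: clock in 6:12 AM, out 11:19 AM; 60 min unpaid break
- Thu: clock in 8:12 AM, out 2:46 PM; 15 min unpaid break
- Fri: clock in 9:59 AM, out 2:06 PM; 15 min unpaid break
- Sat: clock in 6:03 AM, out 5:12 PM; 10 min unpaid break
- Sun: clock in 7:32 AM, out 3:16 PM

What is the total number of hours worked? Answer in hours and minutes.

53 h 52 min

Mon: 6:18 AM–4:17 PM = 9 h 59 min; less 15 min break → 9 h 44 min
Tue: 6:07 AM–5:14 PM = 11 h 7 min
Wed: 6:12 AM–11:19 AM = 5 h 7 min; less 60 min break → 4 h 7 min
Thu: 8:12 AM–2:46 PM = 6 h 34 min; less 15 min break → 6 h 19 min
Fri: 9:59 AM–2:06 PM = 4 h 7 min; less 15 min break → 3 h 52 min
Sat: 6:03 AM–5:12 PM = 11 h 9 min; less 10 min break → 10 h 59 min
Sun: 7:32 AM–3:16 PM = 7 h 44 min
Total: 9 h 44 min + 11 h 7 min + 4 h 7 min + 6 h 19 min + 3 h 52 min + 10 h 59 min + 7 h 44 min = 53 h 52 min.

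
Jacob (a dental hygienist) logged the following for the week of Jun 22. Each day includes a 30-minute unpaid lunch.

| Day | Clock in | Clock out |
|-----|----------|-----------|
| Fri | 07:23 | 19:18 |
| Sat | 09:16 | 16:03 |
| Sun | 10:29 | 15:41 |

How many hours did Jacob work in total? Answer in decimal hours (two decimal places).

22.40 hours

Fri: 07:23–19:18 = 11 h 55 min; less 30 min break → 11 h 25 min
Sat: 09:16–16:03 = 6 h 47 min; less 30 min break → 6 h 17 min
Sun: 10:29–15:41 = 5 h 12 min; less 30 min break → 4 h 42 min
Total: 11 h 25 min + 6 h 17 min + 4 h 42 min = 22 h 24 min.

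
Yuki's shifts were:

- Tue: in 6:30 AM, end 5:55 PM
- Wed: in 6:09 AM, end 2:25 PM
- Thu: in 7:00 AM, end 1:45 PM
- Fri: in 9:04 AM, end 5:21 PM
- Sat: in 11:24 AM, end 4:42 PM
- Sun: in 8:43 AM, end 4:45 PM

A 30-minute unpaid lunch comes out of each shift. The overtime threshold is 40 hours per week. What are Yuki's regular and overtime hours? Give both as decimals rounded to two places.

Regular 40.00 hours, overtime 5.05 hours

Tue: 6:30 AM–5:55 PM = 11 h 25 min; less 30 min break → 10 h 55 min
Wed: 6:09 AM–2:25 PM = 8 h 16 min; less 30 min break → 7 h 46 min
Thu: 7:00 AM–1:45 PM = 6 h 45 min; less 30 min break → 6 h 15 min
Fri: 9:04 AM–5:21 PM = 8 h 17 min; less 30 min break → 7 h 47 min
Sat: 11:24 AM–4:42 PM = 5 h 18 min; less 30 min break → 4 h 48 min
Sun: 8:43 AM–4:45 PM = 8 h 2 min; less 30 min break → 7 h 32 min
Total worked: 45 h 3 min = 45.05 h.
Threshold 40 h → overtime 5 h 3 min, regular 40 h 0 min.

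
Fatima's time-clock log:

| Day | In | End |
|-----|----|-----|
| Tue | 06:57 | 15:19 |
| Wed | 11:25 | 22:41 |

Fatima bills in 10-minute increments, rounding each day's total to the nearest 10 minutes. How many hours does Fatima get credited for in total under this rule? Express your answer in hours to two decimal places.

Tue: 06:57–15:19 = 8 h 22 min → rounds to 8 h 20 min
Wed: 11:25–22:41 = 11 h 16 min → rounds to 11 h 20 min
Total credited: 19 h 40 min.

19.67 hours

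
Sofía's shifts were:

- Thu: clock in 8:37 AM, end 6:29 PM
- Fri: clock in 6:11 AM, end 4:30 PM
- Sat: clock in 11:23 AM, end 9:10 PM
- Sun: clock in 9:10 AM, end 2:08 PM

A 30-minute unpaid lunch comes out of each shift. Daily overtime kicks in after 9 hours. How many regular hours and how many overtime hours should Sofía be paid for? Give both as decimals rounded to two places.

Thu: 8:37 AM–6:29 PM = 9 h 52 min; less 30 min break → 9 h 22 min
Fri: 6:11 AM–4:30 PM = 10 h 19 min; less 30 min break → 9 h 49 min
Sat: 11:23 AM–9:10 PM = 9 h 47 min; less 30 min break → 9 h 17 min
Sun: 9:10 AM–2:08 PM = 4 h 58 min; less 30 min break → 4 h 28 min
Thu reg 9 h 0 min / OT 0 h 22 min; Fri reg 9 h 0 min / OT 0 h 49 min; Sat reg 9 h 0 min / OT 0 h 17 min; Sun reg 4 h 28 min / OT 0 h 0 min.
Totals: regular 31 h 28 min, overtime 1 h 28 min.

Regular 31.47 hours, overtime 1.47 hours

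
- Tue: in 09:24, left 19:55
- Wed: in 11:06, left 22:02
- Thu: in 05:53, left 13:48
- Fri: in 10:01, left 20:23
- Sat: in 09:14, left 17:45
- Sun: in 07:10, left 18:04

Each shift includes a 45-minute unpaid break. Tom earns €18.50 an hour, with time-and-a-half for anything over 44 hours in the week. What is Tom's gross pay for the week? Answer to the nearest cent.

Tue: 09:24–19:55 = 10 h 31 min; less 45 min break → 9 h 46 min
Wed: 11:06–22:02 = 10 h 56 min; less 45 min break → 10 h 11 min
Thu: 05:53–13:48 = 7 h 55 min; less 45 min break → 7 h 10 min
Fri: 10:01–20:23 = 10 h 22 min; less 45 min break → 9 h 37 min
Sat: 09:14–17:45 = 8 h 31 min; less 45 min break → 7 h 46 min
Sun: 07:10–18:04 = 10 h 54 min; less 45 min break → 10 h 9 min
Total worked: 54 h 39 min = 3279 min.
Regular 44 h 0 min = 2640 min at €18.50/h; overtime 10 h 39 min = 639 min at €27.75/h.
Pay = (2640 × €18.50 + 639 × €27.75) ÷ 60 = €1109.54.

€1109.54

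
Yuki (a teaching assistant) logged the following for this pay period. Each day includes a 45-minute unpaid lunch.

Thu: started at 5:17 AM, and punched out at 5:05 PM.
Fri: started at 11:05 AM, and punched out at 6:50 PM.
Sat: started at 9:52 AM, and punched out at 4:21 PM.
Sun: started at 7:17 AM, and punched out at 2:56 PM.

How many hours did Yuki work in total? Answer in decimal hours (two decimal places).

30.68 hours

Thu: 5:17 AM–5:05 PM = 11 h 48 min; less 45 min break → 11 h 3 min
Fri: 11:05 AM–6:50 PM = 7 h 45 min; less 45 min break → 7 h 0 min
Sat: 9:52 AM–4:21 PM = 6 h 29 min; less 45 min break → 5 h 44 min
Sun: 7:17 AM–2:56 PM = 7 h 39 min; less 45 min break → 6 h 54 min
Total: 11 h 3 min + 7 h 0 min + 5 h 44 min + 6 h 54 min = 30 h 41 min.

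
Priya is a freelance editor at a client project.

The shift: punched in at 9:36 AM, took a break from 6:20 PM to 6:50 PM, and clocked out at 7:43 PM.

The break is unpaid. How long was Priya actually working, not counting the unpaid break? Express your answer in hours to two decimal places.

9.62 hours

The shift: 9:36 AM–7:43 PM = 10 h 7 min; less 30 min break → 9 h 37 min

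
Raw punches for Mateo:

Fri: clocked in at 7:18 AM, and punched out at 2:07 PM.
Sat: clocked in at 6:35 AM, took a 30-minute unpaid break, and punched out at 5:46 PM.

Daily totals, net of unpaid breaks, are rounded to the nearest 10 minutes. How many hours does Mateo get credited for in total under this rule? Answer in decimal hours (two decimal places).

Fri: 7:18 AM–2:07 PM = 6 h 49 min → rounds to 6 h 50 min
Sat: 6:35 AM–5:46 PM = 11 h 11 min − 30 min = 10 h 41 min → rounds to 10 h 40 min
Total credited: 17 h 30 min.

17.50 hours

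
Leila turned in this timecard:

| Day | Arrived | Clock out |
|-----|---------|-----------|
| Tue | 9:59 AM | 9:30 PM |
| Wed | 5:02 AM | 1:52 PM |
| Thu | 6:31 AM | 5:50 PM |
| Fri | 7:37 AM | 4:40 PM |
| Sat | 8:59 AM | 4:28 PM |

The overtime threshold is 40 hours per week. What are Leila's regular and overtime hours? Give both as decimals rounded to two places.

Tue: 9:59 AM–9:30 PM = 11 h 31 min
Wed: 5:02 AM–1:52 PM = 8 h 50 min
Thu: 6:31 AM–5:50 PM = 11 h 19 min
Fri: 7:37 AM–4:40 PM = 9 h 3 min
Sat: 8:59 AM–4:28 PM = 7 h 29 min
Total worked: 48 h 12 min = 48.20 h.
Threshold 40 h → overtime 8 h 12 min, regular 40 h 0 min.

Regular 40.00 hours, overtime 8.20 hours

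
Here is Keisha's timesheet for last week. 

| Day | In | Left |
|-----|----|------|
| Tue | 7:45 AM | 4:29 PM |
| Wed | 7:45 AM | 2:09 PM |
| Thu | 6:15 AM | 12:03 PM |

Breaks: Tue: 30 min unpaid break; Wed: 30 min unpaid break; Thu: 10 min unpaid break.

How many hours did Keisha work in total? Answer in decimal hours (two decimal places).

Tue: 7:45 AM–4:29 PM = 8 h 44 min; less 30 min break → 8 h 14 min
Wed: 7:45 AM–2:09 PM = 6 h 24 min; less 30 min break → 5 h 54 min
Thu: 6:15 AM–12:03 PM = 5 h 48 min; less 10 min break → 5 h 38 min
Total: 8 h 14 min + 5 h 54 min + 5 h 38 min = 19 h 46 min.

19.77 hours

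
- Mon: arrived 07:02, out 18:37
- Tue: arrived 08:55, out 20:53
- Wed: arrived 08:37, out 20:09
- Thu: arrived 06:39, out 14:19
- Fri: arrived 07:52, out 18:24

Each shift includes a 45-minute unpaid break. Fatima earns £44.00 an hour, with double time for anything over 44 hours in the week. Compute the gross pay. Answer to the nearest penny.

£2422.93

Mon: 07:02–18:37 = 11 h 35 min; less 45 min break → 10 h 50 min
Tue: 08:55–20:53 = 11 h 58 min; less 45 min break → 11 h 13 min
Wed: 08:37–20:09 = 11 h 32 min; less 45 min break → 10 h 47 min
Thu: 06:39–14:19 = 7 h 40 min; less 45 min break → 6 h 55 min
Fri: 07:52–18:24 = 10 h 32 min; less 45 min break → 9 h 47 min
Total worked: 49 h 32 min = 2972 min.
Regular 44 h 0 min = 2640 min at £44.00/h; overtime 5 h 32 min = 332 min at £88.00/h.
Pay = (2640 × £44.00 + 332 × £88.00) ÷ 60 = £2422.93.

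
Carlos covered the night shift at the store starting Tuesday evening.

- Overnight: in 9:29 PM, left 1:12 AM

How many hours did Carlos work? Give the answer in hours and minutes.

3 h 43 min

Overnight: 9:29 PM → midnight = 2 h 31 min; midnight → 1:12 AM = 1 h 12 min; span 3 h 43 min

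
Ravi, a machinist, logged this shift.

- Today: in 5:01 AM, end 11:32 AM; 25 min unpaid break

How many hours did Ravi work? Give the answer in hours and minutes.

6 h 6 min

Today: 5:01 AM–11:32 AM = 6 h 31 min; less 25 min break → 6 h 6 min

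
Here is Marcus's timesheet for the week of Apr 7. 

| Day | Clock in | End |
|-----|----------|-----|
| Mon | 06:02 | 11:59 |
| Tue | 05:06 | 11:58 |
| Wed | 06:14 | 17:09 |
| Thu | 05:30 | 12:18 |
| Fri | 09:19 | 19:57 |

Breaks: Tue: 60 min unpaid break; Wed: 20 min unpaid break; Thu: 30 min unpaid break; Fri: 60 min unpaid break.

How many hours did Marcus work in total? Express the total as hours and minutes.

Mon: 06:02–11:59 = 5 h 57 min
Tue: 05:06–11:58 = 6 h 52 min; less 60 min break → 5 h 52 min
Wed: 06:14–17:09 = 10 h 55 min; less 20 min break → 10 h 35 min
Thu: 05:30–12:18 = 6 h 48 min; less 30 min break → 6 h 18 min
Fri: 09:19–19:57 = 10 h 38 min; less 60 min break → 9 h 38 min
Total: 5 h 57 min + 5 h 52 min + 10 h 35 min + 6 h 18 min + 9 h 38 min = 38 h 20 min.

38 h 20 min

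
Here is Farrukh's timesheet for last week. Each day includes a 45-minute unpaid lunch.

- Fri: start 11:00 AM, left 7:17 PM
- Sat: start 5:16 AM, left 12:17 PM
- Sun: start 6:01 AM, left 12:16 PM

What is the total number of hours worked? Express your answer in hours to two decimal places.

19.30 hours

Fri: 11:00 AM–7:17 PM = 8 h 17 min; less 45 min break → 7 h 32 min
Sat: 5:16 AM–12:17 PM = 7 h 1 min; less 45 min break → 6 h 16 min
Sun: 6:01 AM–12:16 PM = 6 h 15 min; less 45 min break → 5 h 30 min
Total: 7 h 32 min + 6 h 16 min + 5 h 30 min = 19 h 18 min.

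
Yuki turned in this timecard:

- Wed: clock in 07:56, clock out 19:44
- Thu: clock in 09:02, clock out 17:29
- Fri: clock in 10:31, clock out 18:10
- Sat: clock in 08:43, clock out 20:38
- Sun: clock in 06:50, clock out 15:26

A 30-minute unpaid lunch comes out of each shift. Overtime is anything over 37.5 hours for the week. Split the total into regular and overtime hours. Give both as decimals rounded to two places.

Wed: 07:56–19:44 = 11 h 48 min; less 30 min break → 11 h 18 min
Thu: 09:02–17:29 = 8 h 27 min; less 30 min break → 7 h 57 min
Fri: 10:31–18:10 = 7 h 39 min; less 30 min break → 7 h 9 min
Sat: 08:43–20:38 = 11 h 55 min; less 30 min break → 11 h 25 min
Sun: 06:50–15:26 = 8 h 36 min; less 30 min break → 8 h 6 min
Total worked: 45 h 55 min = 45.92 h.
Threshold 37.5 h → overtime 8 h 25 min, regular 37 h 30 min.

Regular 37.50 hours, overtime 8.42 hours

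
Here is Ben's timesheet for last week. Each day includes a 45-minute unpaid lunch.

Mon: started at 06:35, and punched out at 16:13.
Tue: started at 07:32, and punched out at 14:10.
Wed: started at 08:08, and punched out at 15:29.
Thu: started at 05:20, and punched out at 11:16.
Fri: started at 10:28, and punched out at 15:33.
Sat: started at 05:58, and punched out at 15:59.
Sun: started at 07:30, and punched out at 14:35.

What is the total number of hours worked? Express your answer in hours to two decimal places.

Mon: 06:35–16:13 = 9 h 38 min; less 45 min break → 8 h 53 min
Tue: 07:32–14:10 = 6 h 38 min; less 45 min break → 5 h 53 min
Wed: 08:08–15:29 = 7 h 21 min; less 45 min break → 6 h 36 min
Thu: 05:20–11:16 = 5 h 56 min; less 45 min break → 5 h 11 min
Fri: 10:28–15:33 = 5 h 5 min; less 45 min break → 4 h 20 min
Sat: 05:58–15:59 = 10 h 1 min; less 45 min break → 9 h 16 min
Sun: 07:30–14:35 = 7 h 5 min; less 45 min break → 6 h 20 min
Total: 8 h 53 min + 5 h 53 min + 6 h 36 min + 5 h 11 min + 4 h 20 min + 9 h 16 min + 6 h 20 min = 46 h 29 min.

46.48 hours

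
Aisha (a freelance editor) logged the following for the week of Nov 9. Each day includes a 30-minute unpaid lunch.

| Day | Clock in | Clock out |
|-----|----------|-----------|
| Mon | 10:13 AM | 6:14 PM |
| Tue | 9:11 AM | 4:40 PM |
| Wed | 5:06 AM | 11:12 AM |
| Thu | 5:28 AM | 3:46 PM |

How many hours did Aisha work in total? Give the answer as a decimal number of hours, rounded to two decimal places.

Mon: 10:13 AM–6:14 PM = 8 h 1 min; less 30 min break → 7 h 31 min
Tue: 9:11 AM–4:40 PM = 7 h 29 min; less 30 min break → 6 h 59 min
Wed: 5:06 AM–11:12 AM = 6 h 6 min; less 30 min break → 5 h 36 min
Thu: 5:28 AM–3:46 PM = 10 h 18 min; less 30 min break → 9 h 48 min
Total: 7 h 31 min + 6 h 59 min + 5 h 36 min + 9 h 48 min = 29 h 54 min.

29.90 hours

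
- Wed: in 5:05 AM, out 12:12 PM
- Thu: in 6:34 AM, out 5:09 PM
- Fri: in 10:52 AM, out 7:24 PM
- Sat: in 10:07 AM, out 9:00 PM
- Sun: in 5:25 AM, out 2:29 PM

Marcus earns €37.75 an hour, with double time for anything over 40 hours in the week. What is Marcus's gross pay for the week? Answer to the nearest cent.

Wed: 5:05 AM–12:12 PM = 7 h 7 min
Thu: 6:34 AM–5:09 PM = 10 h 35 min
Fri: 10:52 AM–7:24 PM = 8 h 32 min
Sat: 10:07 AM–9:00 PM = 10 h 53 min
Sun: 5:25 AM–2:29 PM = 9 h 4 min
Total worked: 46 h 11 min = 2771 min.
Regular 40 h 0 min = 2400 min at €37.75/h; overtime 6 h 11 min = 371 min at €75.50/h.
Pay = (2400 × €37.75 + 371 × €75.50) ÷ 60 = €1976.84.

€1976.84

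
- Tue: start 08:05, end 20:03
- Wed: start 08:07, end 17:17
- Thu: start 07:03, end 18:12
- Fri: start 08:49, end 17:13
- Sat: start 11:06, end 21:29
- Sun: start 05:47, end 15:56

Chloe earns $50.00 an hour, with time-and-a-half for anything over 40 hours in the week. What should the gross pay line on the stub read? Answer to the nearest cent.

$3591.25

Tue: 08:05–20:03 = 11 h 58 min
Wed: 08:07–17:17 = 9 h 10 min
Thu: 07:03–18:12 = 11 h 9 min
Fri: 08:49–17:13 = 8 h 24 min
Sat: 11:06–21:29 = 10 h 23 min
Sun: 05:47–15:56 = 10 h 9 min
Total worked: 61 h 13 min = 3673 min.
Regular 40 h 0 min = 2400 min at $50.00/h; overtime 21 h 13 min = 1273 min at $75.00/h.
Pay = (2400 × $50.00 + 1273 × $75.00) ÷ 60 = $3591.25.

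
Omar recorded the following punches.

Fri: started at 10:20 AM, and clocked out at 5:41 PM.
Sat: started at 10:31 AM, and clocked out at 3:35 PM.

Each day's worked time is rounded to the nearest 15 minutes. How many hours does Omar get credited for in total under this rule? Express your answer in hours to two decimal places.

12.25 hours

Fri: 10:20 AM–5:41 PM = 7 h 21 min → rounds to 7 h 15 min
Sat: 10:31 AM–3:35 PM = 5 h 4 min → rounds to 5 h 0 min
Total credited: 12 h 15 min.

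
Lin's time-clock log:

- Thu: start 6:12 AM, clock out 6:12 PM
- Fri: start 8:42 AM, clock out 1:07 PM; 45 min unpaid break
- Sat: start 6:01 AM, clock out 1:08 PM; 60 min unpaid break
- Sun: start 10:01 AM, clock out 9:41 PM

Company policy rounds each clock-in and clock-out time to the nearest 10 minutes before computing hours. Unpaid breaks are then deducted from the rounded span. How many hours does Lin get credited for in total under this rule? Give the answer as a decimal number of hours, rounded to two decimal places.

33.58 hours

Thu: in 6:12 AM→6:10 AM, out 6:12 PM→6:10 PM; 12 h 0 min
Fri: in 8:42 AM→8:40 AM, out 1:07 PM→1:10 PM; 4 h 30 min − 45 min = 3 h 45 min
Sat: in 6:01 AM→6:00 AM, out 1:08 PM→1:10 PM; 7 h 10 min − 60 min = 6 h 10 min
Sun: in 10:01 AM→10:00 AM, out 9:41 PM→9:40 PM; 11 h 40 min
Total credited: 33 h 35 min.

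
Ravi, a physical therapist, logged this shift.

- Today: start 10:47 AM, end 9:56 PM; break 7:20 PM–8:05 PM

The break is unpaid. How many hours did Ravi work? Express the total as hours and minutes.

10 h 24 min

Today: 10:47 AM–9:56 PM = 11 h 9 min; less 45 min break → 10 h 24 min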